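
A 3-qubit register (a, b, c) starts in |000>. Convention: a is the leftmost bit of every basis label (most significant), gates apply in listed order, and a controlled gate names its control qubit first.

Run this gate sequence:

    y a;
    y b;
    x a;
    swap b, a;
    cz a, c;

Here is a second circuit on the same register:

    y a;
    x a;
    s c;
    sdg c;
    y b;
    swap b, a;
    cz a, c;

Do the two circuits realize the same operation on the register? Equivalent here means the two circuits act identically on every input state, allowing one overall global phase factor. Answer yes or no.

Yes: on every input state the two circuits agree up to one overall phase factor.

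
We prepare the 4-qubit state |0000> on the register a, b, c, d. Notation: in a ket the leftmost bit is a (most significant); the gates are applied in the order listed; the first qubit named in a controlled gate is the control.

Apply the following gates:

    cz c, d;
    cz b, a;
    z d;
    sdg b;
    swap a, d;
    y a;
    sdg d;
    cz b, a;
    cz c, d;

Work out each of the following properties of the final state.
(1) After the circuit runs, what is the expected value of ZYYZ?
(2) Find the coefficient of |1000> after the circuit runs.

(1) In the final state, ZYYZ has expectation 0.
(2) |1000> carries amplitude I in the final state.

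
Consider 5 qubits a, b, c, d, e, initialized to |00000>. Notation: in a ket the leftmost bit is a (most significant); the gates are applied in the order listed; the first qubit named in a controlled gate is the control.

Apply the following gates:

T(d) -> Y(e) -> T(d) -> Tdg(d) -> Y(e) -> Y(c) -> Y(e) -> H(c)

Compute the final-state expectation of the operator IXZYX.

The observable IXZYX averages to 0.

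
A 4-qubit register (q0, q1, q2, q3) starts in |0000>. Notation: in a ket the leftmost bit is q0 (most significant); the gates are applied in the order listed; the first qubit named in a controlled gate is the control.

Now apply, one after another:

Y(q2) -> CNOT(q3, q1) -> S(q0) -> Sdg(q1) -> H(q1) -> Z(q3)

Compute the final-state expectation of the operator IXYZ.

The expectation value of IXYZ is 0.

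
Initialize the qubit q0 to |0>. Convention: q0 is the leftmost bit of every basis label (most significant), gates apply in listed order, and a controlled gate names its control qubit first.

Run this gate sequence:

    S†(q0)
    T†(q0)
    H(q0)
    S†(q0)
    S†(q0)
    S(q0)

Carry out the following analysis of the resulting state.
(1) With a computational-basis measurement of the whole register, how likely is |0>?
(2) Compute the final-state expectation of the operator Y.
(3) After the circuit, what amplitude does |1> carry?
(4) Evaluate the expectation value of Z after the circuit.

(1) The probability of measuring |0> is 1/2.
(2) The observable Y averages to -1.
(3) The final state's coefficient on |1> equals -sqrt(2)*I/2.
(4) The expectation value of Z is 0.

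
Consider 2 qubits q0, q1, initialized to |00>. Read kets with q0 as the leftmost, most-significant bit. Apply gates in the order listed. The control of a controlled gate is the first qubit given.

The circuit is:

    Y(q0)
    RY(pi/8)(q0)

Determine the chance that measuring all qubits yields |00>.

A full measurement returns |00> with probability sin(pi/16)**2.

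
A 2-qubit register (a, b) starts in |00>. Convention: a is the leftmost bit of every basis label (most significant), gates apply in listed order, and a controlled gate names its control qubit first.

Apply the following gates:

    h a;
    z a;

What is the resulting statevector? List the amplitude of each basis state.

After the circuit, the state carries amplitude sqrt(2)/2 on |00>, 0 on |01>, -sqrt(2)/2 on |10>, 0 on |11>.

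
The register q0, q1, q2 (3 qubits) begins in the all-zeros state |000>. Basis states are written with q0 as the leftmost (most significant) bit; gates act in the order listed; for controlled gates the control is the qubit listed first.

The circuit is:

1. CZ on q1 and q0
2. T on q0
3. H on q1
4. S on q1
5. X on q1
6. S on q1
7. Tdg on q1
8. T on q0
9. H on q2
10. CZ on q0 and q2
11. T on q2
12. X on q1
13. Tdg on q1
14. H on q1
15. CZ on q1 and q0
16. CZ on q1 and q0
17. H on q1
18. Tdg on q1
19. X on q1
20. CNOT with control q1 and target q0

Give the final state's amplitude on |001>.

The final state's coefficient on |001> equals exp(I*pi/4)/2.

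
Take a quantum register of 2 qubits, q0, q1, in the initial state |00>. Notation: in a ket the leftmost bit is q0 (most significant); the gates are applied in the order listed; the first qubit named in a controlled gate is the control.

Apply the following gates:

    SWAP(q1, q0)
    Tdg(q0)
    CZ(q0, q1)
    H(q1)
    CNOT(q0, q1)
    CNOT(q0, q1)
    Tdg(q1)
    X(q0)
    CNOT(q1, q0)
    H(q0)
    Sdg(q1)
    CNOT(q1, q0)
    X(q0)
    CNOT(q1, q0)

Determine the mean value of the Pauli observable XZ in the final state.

The observable XZ averages to -1.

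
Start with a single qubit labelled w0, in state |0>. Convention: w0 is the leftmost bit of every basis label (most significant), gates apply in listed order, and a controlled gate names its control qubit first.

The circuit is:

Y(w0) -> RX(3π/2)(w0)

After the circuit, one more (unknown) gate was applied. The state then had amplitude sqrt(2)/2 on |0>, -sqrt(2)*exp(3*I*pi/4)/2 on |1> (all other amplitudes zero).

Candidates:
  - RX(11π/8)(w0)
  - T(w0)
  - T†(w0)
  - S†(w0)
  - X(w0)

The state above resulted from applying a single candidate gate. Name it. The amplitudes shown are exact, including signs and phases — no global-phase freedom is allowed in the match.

The applied gate was T(w0).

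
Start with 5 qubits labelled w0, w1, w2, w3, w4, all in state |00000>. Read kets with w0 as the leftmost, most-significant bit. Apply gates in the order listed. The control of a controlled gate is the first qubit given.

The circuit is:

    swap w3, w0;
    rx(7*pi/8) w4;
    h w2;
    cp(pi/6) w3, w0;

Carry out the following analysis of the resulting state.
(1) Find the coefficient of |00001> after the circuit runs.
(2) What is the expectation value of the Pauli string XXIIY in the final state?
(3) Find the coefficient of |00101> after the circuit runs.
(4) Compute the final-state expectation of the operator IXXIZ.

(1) The final state's coefficient on |00001> equals -sqrt(2)*I*cos(pi/16)/2.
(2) The expectation value of XXIIY is 0.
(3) The amplitude on |00101> is -sqrt(2)*I*cos(pi/16)/2.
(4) The observable IXXIZ averages to 0.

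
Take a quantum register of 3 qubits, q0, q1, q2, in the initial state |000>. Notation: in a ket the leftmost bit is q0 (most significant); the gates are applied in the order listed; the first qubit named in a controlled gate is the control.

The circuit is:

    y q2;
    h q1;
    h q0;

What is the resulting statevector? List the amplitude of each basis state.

The resulting statevector has amplitude 0 on |000>, I/2 on |001>, 0 on |010>, I/2 on |011>, 0 on |100>, I/2 on |101>, 0 on |110>, I/2 on |111>.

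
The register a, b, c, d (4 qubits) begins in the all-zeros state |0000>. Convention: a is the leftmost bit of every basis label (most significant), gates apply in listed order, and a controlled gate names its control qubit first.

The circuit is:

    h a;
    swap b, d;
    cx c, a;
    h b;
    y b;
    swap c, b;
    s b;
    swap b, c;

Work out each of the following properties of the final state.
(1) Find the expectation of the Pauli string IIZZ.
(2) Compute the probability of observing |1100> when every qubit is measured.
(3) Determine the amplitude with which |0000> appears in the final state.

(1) The observable IIZZ averages to 1.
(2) Outcome |1100> occurs with probability 1/4.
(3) The final state's coefficient on |0000> equals -I/2.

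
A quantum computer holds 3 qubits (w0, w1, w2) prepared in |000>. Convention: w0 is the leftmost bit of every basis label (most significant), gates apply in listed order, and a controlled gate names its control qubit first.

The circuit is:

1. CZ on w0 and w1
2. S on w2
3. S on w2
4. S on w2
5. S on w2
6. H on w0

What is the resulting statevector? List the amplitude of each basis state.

The final amplitudes are sqrt(2)/2 on |000>, sqrt(2)/2 on |100>, and 0 on every other basis state.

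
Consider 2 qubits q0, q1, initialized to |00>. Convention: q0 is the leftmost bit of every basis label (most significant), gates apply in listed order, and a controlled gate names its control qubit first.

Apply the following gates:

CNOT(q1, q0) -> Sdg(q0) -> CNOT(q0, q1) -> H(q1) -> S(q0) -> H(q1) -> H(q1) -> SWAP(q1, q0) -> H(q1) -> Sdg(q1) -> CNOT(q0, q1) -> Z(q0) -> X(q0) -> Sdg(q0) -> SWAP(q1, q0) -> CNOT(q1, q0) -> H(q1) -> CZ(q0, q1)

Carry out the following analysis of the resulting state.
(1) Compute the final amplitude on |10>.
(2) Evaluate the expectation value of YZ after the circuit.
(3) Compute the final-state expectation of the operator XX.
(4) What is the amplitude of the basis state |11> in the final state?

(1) The amplitude on |10> is sqrt(2)*(-1 - I)/4.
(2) The expectation value of YZ is 1.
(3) The expectation value of XX is -1.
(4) The amplitude on |11> is sqrt(2)*(1 - I)/4.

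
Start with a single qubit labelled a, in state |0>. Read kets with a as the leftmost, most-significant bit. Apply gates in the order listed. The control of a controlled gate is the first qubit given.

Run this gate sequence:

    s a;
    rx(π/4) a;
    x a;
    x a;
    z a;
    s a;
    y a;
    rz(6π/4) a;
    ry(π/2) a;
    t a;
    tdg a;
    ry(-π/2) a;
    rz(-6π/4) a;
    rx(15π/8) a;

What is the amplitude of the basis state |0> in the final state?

|0> carries amplitude sqrt(sqrt(2)/4 + 1/2)*sin(pi/16) - I*sqrt(1/2 - sqrt(2)/4)*cos(pi/16) in the final state.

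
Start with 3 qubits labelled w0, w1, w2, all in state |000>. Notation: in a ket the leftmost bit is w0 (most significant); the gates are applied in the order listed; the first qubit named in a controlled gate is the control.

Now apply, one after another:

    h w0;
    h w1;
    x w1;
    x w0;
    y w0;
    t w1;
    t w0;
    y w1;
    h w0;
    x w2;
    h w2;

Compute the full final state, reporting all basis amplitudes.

The resulting statevector has amplitude -exp(I*pi/4)/4 + I/4 on |000>, -I/4 + exp(I*pi/4)/4 on |001>, 1/4 - exp(I*pi/4)/4 on |010>, -1/4 + exp(I*pi/4)/4 on |011>, -I/4 - exp(I*pi/4)/4 on |100>, exp(I*pi/4)/4 + I/4 on |101>, 1/4 + exp(I*pi/4)/4 on |110>, -1/4 - exp(I*pi/4)/4 on |111>.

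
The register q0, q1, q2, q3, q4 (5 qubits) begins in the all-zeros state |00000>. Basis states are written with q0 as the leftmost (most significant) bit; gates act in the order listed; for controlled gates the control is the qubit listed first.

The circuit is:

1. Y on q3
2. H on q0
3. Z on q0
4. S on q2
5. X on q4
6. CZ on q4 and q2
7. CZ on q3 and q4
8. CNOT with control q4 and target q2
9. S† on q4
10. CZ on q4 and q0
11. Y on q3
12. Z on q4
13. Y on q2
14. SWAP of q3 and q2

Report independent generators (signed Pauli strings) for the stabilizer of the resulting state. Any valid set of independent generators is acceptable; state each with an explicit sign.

The stabilizer group can be generated by +XIIII, +IZIII, +IIZII, +IIIZI, -IIIIZ, among other valid generating sets.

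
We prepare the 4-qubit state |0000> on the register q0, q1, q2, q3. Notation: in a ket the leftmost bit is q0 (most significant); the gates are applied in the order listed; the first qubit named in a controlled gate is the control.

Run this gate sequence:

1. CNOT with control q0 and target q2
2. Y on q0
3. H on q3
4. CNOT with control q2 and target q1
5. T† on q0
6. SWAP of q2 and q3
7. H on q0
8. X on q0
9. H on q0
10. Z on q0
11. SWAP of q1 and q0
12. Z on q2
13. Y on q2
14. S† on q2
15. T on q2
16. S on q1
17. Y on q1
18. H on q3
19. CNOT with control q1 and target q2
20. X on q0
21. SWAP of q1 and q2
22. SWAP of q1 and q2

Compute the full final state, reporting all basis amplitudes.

The resulting statevector has amplitude exp(3*I*pi/4)/2 on |1000>, exp(3*I*pi/4)/2 on |1001>, I/2 on |1010>, I/2 on |1011>, and 0 on every other basis state.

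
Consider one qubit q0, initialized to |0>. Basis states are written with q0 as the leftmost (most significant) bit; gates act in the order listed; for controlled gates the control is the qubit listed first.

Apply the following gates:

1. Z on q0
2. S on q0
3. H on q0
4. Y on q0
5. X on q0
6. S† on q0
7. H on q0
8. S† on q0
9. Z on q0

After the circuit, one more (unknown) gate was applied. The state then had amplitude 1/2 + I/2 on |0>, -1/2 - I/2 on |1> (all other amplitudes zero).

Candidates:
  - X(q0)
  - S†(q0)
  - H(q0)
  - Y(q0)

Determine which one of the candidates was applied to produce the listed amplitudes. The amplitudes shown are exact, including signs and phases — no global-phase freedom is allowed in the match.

It was Y(q0) that produced the state shown.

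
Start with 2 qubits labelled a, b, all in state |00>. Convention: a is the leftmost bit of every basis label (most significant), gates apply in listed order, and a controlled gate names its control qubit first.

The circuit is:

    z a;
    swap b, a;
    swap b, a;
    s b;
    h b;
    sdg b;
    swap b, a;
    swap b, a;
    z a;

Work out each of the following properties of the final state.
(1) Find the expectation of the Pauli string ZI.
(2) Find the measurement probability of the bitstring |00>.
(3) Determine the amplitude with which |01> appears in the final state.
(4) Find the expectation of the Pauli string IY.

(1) The observable ZI averages to 1.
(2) Outcome |00> occurs with probability 1/2.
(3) |01> carries amplitude -sqrt(2)*I/2 in the final state.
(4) The expectation value of IY is -1.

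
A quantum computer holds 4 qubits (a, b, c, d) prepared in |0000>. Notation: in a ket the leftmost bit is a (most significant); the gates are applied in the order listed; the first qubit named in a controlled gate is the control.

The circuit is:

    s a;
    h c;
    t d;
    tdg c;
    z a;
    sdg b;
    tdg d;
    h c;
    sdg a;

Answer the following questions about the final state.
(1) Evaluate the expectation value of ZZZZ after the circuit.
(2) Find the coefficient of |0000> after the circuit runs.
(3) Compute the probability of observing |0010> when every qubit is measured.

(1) The observable ZZZZ averages to sqrt(2)/2.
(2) The final state's coefficient on |0000> equals 1/2 - exp(3*I*pi/4)/2.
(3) Outcome |0010> occurs with probability 1/2 - sqrt(2)/4.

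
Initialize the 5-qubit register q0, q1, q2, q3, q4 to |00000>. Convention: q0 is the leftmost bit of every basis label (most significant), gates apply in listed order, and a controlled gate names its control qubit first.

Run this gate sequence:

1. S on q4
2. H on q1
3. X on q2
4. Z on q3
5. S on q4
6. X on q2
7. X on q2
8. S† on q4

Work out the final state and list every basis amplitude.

After the circuit, the state carries amplitude sqrt(2)/2 on |00100>, sqrt(2)/2 on |01100>, and 0 on every other basis state.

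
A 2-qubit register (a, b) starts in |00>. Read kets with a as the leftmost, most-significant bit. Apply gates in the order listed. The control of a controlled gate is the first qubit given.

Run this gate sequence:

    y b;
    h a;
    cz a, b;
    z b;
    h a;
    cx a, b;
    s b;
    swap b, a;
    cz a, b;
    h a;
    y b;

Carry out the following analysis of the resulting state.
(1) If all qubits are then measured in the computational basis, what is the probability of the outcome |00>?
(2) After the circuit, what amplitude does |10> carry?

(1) The probability of measuring |00> is 1/2.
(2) The amplitude on |10> is -sqrt(2)/2.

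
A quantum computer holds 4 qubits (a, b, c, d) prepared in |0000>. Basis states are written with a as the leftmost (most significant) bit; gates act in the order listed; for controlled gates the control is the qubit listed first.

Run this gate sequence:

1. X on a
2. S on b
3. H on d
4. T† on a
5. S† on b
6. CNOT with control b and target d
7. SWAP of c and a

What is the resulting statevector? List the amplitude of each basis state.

The resulting statevector has amplitude -sqrt(2)*exp(3*I*pi/4)/2 on |0010>, -sqrt(2)*exp(3*I*pi/4)/2 on |0011>, and 0 on every other basis state.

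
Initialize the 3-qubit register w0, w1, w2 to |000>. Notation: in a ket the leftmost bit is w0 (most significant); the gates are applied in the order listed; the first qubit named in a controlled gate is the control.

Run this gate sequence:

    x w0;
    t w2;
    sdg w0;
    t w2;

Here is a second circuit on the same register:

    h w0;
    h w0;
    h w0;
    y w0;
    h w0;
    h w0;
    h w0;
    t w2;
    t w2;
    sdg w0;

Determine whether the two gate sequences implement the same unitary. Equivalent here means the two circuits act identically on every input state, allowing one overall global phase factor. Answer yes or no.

No — the two circuits implement different unitaries, even allowing a global phase.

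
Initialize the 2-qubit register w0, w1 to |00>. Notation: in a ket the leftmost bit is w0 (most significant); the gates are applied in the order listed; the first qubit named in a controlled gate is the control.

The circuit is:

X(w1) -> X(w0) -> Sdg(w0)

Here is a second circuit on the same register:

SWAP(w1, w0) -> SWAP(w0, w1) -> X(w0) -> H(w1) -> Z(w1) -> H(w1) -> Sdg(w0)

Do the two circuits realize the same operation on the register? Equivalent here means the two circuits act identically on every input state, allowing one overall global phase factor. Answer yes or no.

Yes — the two circuits implement the same unitary up to a global phase.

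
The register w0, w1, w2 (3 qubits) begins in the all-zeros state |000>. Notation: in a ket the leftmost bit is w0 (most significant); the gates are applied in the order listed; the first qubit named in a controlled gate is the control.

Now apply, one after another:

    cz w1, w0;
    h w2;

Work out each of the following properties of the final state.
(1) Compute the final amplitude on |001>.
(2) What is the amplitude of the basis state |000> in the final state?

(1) The amplitude on |001> is sqrt(2)/2.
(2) The amplitude on |000> is sqrt(2)/2.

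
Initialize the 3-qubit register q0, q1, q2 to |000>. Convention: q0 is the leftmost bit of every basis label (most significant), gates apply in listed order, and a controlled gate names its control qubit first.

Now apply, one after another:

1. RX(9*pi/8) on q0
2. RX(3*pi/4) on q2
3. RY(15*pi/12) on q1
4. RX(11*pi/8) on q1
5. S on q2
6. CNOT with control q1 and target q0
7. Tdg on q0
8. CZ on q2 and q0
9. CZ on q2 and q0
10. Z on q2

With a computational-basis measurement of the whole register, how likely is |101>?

A full measurement returns |101> with probability (sqrt(sqrt(2) + 2) + 2)*(sqrt(2 - sqrt(2)) + sqrt(2)*(sqrt(2 - sqrt(2)) + 2) + 4)/64.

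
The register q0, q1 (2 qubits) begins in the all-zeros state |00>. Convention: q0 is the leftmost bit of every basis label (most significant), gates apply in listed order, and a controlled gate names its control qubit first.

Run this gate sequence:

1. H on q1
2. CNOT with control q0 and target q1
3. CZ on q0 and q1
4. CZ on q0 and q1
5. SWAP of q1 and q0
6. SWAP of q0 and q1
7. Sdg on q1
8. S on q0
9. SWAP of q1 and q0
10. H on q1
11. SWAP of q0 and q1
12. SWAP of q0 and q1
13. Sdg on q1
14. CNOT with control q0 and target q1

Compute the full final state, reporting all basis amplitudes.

The final amplitudes are 1/2 on |00>, -I/2 on |01>, -1/2 on |10>, -I/2 on |11>.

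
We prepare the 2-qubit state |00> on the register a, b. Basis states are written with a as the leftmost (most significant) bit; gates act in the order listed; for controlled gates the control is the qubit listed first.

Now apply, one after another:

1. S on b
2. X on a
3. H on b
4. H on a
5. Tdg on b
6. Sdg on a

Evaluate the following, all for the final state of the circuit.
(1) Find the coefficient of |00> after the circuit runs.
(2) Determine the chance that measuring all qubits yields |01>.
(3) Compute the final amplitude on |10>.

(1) The final state's coefficient on |00> equals 1/2.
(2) Outcome |01> occurs with probability 1/4.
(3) The amplitude on |10> is I/2.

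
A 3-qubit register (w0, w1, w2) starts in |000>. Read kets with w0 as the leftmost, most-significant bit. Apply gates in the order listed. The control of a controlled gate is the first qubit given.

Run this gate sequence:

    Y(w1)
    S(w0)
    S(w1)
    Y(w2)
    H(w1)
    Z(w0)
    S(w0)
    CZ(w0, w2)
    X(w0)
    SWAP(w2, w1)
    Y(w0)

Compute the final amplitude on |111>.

|111> carries amplitude 0 in the final state.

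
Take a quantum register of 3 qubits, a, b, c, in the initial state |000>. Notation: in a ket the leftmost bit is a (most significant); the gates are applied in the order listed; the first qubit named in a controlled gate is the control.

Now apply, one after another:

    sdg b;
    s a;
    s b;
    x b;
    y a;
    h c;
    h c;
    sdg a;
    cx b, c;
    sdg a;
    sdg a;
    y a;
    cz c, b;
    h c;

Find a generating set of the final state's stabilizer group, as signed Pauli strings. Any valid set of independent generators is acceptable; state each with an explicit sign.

The stabilizer group can be generated by -IIX, +ZII, -IZI, among other valid generating sets.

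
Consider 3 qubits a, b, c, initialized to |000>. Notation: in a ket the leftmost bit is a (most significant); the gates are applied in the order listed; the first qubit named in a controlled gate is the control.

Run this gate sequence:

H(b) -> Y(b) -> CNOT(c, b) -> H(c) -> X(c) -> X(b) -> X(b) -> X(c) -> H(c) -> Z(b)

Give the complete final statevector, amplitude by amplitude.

After the circuit, the state carries amplitude -sqrt(2)*I/2 on |000>, -sqrt(2)*I/2 on |010>, and 0 on every other basis state. Key observation: steps 4-9 multiply out to the identity, so the circuit reduces to the remaining gates.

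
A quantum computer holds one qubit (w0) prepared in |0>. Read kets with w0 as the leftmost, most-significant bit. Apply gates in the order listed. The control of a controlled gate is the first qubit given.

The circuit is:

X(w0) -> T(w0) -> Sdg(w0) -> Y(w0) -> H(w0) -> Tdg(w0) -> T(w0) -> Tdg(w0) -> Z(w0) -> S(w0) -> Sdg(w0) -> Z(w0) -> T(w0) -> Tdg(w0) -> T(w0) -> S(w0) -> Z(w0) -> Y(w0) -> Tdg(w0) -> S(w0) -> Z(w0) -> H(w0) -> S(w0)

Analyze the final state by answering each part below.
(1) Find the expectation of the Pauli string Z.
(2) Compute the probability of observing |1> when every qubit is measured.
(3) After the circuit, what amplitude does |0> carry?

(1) In the final state, Z has expectation -sqrt(2)/2. Key observation: the block from step 7 through step 14 cancels to the identity and can be dropped.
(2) A full measurement returns |1> with probability sqrt(2)/4 + 1/2.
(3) The final state's coefficient on |0> equals -1/2 + exp(I*pi/4)/2.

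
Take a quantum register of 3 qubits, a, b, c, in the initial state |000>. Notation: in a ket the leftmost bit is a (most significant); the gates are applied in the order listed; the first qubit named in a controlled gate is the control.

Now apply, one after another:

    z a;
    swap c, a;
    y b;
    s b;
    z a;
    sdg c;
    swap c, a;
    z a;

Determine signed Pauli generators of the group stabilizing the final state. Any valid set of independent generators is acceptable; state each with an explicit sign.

The stabilizer group can be generated by +ZII, -IZI, +IIZ, among other valid generating sets.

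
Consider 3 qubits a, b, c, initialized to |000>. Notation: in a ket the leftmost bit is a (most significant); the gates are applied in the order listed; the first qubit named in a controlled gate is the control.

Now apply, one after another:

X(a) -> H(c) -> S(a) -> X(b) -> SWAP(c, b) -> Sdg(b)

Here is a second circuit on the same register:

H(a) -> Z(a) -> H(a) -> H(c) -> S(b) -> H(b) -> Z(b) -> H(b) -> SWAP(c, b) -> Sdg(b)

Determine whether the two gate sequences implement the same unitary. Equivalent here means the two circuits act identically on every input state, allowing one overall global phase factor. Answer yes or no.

No: there is an input state on which the two circuits produce genuinely different outputs (not merely differing by a phase).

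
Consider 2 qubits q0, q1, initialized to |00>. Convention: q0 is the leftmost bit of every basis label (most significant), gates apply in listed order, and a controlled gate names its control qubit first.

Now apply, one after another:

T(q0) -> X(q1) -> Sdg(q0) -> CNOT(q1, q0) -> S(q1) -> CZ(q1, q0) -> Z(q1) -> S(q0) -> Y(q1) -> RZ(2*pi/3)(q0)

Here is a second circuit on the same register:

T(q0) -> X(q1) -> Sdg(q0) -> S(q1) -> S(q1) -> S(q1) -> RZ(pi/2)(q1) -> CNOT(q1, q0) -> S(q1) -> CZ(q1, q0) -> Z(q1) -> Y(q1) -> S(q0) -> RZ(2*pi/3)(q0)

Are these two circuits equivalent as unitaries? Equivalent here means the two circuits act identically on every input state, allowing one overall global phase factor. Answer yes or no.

Yes: on every input state the two circuits agree up to one overall phase factor.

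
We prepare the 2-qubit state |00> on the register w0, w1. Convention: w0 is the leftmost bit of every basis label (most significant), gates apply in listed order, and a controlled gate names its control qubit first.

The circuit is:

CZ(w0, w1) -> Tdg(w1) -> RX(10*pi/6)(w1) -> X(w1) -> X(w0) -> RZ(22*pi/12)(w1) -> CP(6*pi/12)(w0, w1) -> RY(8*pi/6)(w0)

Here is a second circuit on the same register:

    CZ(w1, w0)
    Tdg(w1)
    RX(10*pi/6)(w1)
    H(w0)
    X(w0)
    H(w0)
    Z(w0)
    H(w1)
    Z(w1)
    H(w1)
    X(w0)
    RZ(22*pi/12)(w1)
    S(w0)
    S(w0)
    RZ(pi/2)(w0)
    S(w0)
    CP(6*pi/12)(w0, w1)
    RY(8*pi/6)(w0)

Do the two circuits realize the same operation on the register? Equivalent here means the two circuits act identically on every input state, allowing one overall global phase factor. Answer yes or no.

Yes — the two circuits implement the same unitary up to a global phase.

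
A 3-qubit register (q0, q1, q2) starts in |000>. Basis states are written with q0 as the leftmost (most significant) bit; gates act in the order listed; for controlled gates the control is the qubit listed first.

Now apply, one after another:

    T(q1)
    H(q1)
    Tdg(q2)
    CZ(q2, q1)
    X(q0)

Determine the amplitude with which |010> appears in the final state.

The final state's coefficient on |010> equals 0.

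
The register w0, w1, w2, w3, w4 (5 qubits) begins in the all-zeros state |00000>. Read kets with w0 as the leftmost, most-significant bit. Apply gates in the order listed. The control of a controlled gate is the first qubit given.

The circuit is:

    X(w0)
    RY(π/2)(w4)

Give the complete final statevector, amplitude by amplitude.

After the circuit, the state carries amplitude sqrt(2)/2 on |10000>, sqrt(2)/2 on |10001>, and 0 on every other basis state.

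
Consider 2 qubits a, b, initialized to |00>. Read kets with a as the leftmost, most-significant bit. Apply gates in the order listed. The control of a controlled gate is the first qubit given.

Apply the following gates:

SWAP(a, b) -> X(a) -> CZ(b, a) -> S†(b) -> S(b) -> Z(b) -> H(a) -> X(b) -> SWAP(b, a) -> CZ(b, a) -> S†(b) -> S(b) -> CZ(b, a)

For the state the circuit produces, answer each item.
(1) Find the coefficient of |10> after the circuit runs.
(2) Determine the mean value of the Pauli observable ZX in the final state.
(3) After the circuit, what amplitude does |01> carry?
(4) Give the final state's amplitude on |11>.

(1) |10> carries amplitude sqrt(2)/2 in the final state. Key observation: the block from step 10 through step 13 cancels to the identity and can be dropped.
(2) In the final state, ZX has expectation 1.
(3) |01> carries amplitude 0 in the final state.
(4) |11> carries amplitude -sqrt(2)/2 in the final state.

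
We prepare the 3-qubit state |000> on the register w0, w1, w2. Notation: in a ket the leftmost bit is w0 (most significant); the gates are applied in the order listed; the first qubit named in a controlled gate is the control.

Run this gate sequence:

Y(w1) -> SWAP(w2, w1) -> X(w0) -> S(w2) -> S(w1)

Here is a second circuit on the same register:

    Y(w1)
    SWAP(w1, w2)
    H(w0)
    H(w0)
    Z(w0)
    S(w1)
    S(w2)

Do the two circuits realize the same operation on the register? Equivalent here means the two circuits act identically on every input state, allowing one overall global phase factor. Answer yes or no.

No — the two circuits implement different unitaries, even allowing a global phase.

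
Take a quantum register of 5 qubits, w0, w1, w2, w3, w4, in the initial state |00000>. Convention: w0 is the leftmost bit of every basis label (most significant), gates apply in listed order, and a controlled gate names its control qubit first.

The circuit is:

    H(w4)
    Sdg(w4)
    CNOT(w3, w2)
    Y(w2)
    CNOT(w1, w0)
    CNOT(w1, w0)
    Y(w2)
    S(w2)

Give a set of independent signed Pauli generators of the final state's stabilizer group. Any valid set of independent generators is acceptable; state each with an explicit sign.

One valid set of independent stabilizer generators is -IIIIY, +ZIIII, +IZIII, +IIZII, +IIIZI (any independent generating set of the same group is equally correct). Key observation: steps 4-7 multiply out to the identity, so the circuit reduces to the remaining gates.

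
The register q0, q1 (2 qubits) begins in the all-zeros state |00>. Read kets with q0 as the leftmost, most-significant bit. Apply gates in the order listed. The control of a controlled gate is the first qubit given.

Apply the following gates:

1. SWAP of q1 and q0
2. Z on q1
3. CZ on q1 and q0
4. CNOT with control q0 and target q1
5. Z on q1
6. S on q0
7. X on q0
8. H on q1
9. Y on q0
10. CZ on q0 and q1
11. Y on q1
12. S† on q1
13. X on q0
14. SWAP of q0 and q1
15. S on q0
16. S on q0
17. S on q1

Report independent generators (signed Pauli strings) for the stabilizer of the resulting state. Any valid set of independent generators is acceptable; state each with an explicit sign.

The stabilizer group can be generated by -YI, -IZ, among other valid generating sets.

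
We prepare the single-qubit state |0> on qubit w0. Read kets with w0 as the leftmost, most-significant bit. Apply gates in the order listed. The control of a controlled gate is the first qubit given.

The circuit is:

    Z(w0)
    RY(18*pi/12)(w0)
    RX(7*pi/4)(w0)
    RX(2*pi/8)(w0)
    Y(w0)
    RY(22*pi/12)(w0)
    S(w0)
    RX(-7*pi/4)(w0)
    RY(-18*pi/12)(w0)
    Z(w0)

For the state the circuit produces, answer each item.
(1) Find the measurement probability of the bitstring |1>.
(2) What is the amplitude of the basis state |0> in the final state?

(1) Outcome |1> occurs with probability 1/2.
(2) |0> carries amplitude -sqrt(2*sqrt(2) + 4)/8 + sqrt(12 - 6*sqrt(2))/8 - I*sqrt(6*sqrt(2) + 12)/8 - I*sqrt(4 - 2*sqrt(2))/8 in the final state.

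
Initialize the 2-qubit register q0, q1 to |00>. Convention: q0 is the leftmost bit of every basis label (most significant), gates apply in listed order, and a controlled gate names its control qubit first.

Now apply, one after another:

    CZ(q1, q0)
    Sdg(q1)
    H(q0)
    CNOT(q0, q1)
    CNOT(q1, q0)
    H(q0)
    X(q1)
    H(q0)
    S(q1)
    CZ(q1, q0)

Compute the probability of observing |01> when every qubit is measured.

The probability of measuring |01> is 1/2.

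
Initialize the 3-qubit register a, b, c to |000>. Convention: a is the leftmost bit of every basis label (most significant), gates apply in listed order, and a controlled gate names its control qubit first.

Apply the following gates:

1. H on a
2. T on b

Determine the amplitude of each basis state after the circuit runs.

The final amplitudes are sqrt(2)/2 on |000>, sqrt(2)/2 on |100>, and 0 on every other basis state.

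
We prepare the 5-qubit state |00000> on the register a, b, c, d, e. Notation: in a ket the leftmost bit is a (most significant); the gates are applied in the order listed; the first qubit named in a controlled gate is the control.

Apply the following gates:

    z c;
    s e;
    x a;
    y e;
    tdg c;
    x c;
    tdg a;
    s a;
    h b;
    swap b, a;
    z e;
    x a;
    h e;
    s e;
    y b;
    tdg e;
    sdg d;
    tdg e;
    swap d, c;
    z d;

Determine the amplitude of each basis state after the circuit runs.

The final amplitudes are exp(I*pi/4)/2 on |00010>, -exp(I*pi/4)/2 on |00011>, exp(I*pi/4)/2 on |10010>, -exp(I*pi/4)/2 on |10011>, and 0 on every other basis state.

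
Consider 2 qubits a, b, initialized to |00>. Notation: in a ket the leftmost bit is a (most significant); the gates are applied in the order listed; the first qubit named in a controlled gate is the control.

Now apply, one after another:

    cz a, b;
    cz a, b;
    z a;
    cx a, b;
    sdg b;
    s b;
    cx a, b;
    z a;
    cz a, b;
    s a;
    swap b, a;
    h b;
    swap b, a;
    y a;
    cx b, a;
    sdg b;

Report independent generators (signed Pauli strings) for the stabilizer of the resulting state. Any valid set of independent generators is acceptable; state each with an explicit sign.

The stabilizer group can be generated by -XI, +IZ, among other valid generating sets.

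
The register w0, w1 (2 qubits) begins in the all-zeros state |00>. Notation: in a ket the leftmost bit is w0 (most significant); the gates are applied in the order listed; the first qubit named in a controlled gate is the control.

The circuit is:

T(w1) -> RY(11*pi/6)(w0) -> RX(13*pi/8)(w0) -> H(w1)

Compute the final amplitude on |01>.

|01> carries amplitude cos(3*pi/16)/4 + sqrt(3)*cos(3*pi/16)/4 - sqrt(3)*I*sin(3*pi/16)/4 + I*sin(3*pi/16)/4 in the final state.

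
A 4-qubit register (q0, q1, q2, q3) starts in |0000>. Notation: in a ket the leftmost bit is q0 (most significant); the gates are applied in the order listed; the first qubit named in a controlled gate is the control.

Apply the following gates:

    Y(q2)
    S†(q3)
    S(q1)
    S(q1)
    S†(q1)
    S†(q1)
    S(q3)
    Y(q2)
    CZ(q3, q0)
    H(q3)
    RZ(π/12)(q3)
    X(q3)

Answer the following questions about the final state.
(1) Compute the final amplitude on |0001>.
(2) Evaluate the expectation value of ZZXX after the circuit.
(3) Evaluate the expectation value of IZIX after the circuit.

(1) The amplitude on |0001> is -sqrt(2)*exp(23*I*pi/24)/2. Key observation: the block from step 1 through step 8 cancels to the identity and can be dropped.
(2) The expectation value of ZZXX is 0.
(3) The expectation value of IZIX is sqrt(2)/4 + sqrt(6)/4.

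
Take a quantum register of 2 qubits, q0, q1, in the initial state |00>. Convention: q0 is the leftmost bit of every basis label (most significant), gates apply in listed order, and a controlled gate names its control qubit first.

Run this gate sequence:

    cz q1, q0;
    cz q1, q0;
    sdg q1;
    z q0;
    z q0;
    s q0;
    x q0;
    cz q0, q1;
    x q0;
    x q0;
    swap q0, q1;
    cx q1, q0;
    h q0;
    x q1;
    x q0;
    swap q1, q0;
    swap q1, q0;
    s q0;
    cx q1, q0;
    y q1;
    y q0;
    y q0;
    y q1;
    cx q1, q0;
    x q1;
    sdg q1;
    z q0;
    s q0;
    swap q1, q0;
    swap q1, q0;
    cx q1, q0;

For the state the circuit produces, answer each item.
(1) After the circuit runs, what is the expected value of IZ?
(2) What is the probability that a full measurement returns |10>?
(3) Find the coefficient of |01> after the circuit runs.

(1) The observable IZ averages to -1. Key observation: steps 19-24 multiply out to the identity, so the circuit reduces to the remaining gates.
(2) Outcome |10> occurs with probability 0.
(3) The amplitude on |01> is -sqrt(2)*I/2.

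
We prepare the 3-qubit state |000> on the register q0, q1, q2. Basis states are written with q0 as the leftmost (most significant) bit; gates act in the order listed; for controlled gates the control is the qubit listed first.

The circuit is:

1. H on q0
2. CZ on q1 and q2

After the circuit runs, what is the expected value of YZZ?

The observable YZZ averages to 0.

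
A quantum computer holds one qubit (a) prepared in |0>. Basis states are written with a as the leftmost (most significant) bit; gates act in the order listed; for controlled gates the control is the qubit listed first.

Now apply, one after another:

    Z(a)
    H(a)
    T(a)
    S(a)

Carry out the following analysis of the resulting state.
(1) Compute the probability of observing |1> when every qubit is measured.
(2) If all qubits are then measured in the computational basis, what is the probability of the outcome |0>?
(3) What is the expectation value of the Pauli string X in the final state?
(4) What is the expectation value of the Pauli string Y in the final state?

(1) Outcome |1> occurs with probability 1/2.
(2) Outcome |0> occurs with probability 1/2.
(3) The observable X averages to -sqrt(2)/2.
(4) The expectation value of Y is sqrt(2)/2.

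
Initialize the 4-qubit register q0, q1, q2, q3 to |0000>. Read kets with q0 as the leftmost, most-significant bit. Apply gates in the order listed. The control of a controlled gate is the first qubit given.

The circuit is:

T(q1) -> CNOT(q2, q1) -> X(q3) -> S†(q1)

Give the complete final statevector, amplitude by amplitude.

After the circuit, the state carries amplitude 1 on |0001>, and 0 on every other basis state.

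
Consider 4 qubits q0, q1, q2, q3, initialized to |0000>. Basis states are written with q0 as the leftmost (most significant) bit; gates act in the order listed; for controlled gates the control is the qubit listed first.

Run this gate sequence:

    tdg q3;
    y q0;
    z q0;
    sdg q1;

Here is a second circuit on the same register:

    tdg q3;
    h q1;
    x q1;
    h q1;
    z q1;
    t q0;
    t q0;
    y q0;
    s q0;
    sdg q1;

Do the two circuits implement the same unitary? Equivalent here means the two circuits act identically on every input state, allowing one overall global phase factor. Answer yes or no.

No, they are not equivalent — no single phase factor reconciles the two unitaries.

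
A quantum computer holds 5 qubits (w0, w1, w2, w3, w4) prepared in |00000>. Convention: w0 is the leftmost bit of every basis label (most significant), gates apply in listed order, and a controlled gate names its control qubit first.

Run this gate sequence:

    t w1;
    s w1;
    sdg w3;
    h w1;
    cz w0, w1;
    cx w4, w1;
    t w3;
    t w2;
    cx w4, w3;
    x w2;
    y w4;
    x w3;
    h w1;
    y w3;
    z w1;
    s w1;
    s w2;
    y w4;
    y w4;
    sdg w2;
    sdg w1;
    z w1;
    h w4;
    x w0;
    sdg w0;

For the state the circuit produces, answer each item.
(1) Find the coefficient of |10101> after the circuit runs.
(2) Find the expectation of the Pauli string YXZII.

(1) |10101> carries amplitude sqrt(2)*I/2 in the final state. Key observation: the block from step 15 through step 22 cancels to the identity and can be dropped.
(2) In the final state, YXZII has expectation 0.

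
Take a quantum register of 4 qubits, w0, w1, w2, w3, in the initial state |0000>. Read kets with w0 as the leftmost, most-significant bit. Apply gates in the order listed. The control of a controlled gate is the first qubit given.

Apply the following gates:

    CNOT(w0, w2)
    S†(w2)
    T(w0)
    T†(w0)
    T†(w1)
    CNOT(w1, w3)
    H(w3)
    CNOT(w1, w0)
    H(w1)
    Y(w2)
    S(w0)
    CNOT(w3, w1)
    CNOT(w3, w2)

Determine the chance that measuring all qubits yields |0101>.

The probability of measuring |0101> is 1/4.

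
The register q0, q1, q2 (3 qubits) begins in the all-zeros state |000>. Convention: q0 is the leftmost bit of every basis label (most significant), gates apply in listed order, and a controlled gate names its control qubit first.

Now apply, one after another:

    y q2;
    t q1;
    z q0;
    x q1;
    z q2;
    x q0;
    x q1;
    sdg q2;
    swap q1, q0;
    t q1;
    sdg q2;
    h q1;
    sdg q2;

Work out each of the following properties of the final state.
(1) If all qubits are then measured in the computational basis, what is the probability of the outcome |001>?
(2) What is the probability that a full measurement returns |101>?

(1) A full measurement returns |001> with probability 1/2.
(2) The probability of measuring |101> is 0.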